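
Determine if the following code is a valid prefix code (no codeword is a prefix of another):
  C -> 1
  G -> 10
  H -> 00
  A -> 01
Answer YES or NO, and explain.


Checking each pair (does one codeword prefix another?):
  C='1' vs G='10': prefix -- VIOLATION

NO -- this is NOT a valid prefix code. C (1) is a prefix of G (10).


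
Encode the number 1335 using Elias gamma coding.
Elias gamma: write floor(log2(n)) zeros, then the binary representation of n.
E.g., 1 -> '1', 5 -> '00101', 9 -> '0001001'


num_bits = floor(log2(1335)) + 1 = 11
leading_zeros = num_bits - 1 = 10
binary(1335) = 10100110111

Elias gamma(1335) = '0000000000' + '10100110111' = 000000000010100110111 (21 bits)


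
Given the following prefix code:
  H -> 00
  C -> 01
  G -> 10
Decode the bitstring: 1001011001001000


Decoding step by step:
Bits 10 -> G
Bits 01 -> C
Bits 01 -> C
Bits 10 -> G
Bits 01 -> C
Bits 00 -> H
Bits 10 -> G
Bits 00 -> H


Decoded message: GCCGCHGH


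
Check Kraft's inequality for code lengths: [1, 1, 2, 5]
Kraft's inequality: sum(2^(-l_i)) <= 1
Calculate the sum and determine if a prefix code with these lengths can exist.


Sum = 2^(-1) + 2^(-1) + 2^(-2) + 2^(-5)
    = 0.5 + 0.5 + 0.25 + 0.03125
    = 41/32 = 1.28125
Since 1.28125 > 1, Kraft's inequality is NOT satisfied.
A prefix code with these lengths CANNOT exist.

Kraft sum = 1.28125. Not satisfied.


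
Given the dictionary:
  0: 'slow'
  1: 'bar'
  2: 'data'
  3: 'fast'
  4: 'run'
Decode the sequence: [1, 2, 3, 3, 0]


Look up each index in the dictionary:
  1 -> 'bar'
  2 -> 'data'
  3 -> 'fast'
  3 -> 'fast'
  0 -> 'slow'

Decoded: "bar data fast fast slow"


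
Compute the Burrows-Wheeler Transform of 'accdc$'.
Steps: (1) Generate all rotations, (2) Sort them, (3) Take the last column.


Rotations (sorted):
  0: $accdc -> last char: c
  1: accdc$ -> last char: $
  2: c$accd -> last char: d
  3: ccdc$a -> last char: a
  4: cdc$ac -> last char: c
  5: dc$acc -> last char: c


BWT = c$dacc


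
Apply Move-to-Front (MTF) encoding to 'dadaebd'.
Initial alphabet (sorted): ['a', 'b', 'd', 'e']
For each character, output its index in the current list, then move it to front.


MTF encoding:
'd': index 2 in ['a', 'b', 'd', 'e'] -> ['d', 'a', 'b', 'e']
'a': index 1 in ['d', 'a', 'b', 'e'] -> ['a', 'd', 'b', 'e']
'd': index 1 in ['a', 'd', 'b', 'e'] -> ['d', 'a', 'b', 'e']
'a': index 1 in ['d', 'a', 'b', 'e'] -> ['a', 'd', 'b', 'e']
'e': index 3 in ['a', 'd', 'b', 'e'] -> ['e', 'a', 'd', 'b']
'b': index 3 in ['e', 'a', 'd', 'b'] -> ['b', 'e', 'a', 'd']
'd': index 3 in ['b', 'e', 'a', 'd'] -> ['d', 'b', 'e', 'a']


Output: [2, 1, 1, 1, 3, 3, 3]


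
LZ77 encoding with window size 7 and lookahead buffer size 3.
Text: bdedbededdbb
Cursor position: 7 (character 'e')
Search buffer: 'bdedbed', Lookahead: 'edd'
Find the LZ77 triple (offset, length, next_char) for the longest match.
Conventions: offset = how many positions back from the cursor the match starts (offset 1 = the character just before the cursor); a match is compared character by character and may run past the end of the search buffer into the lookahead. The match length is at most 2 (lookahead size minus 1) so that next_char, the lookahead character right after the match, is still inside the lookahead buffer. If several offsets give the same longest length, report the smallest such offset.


Try each offset into the search buffer:
  offset=1 (pos 6, char 'd'): match length 0
  offset=2 (pos 5, char 'e'): match length 2
  offset=3 (pos 4, char 'b'): match length 0
  offset=4 (pos 3, char 'd'): match length 0
  offset=5 (pos 2, char 'e'): match length 2
  offset=6 (pos 1, char 'd'): match length 0
  offset=7 (pos 0, char 'b'): match length 0
Longest match has length 2, found at offsets 2, 5; take the smallest, offset 2.
next_char = character at position 7 + 2 = 9 -> 'd'

Best match: offset=2, length=2 (matching 'ed' starting at position 5)
LZ77 triple: (2, 2, 'd')


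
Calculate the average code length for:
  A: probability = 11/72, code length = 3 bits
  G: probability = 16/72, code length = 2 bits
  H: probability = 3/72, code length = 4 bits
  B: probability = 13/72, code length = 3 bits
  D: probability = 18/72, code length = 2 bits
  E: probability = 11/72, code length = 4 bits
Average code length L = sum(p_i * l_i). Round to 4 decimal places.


Weighted contributions p_i * l_i:
  A: (11/72) * 3 = 33/72
  G: (16/72) * 2 = 32/72
  H: (3/72) * 4 = 12/72
  B: (13/72) * 3 = 39/72
  D: (18/72) * 2 = 36/72
  E: (11/72) * 4 = 44/72
Sum = (33 + 32 + 12 + 39 + 36 + 44)/72 = 196/72

L = 196/72 = 2.7222 bits/symbol


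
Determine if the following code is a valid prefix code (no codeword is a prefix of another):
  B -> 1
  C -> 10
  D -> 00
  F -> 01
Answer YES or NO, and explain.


Checking each pair (does one codeword prefix another?):
  B='1' vs C='10': prefix -- VIOLATION

NO -- this is NOT a valid prefix code. B (1) is a prefix of C (10).


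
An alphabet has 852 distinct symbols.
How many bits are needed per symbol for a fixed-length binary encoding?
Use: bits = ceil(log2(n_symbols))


log2(852) = 9.7347
Bracket: 2^9 = 512 < 852 <= 2^10 = 1024
So ceil(log2(852)) = 10

bits = ceil(log2(852)) = ceil(9.7347) = 10 bits


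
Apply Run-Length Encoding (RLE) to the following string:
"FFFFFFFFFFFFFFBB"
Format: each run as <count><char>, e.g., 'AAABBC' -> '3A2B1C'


Scanning runs left to right:
  i=0: run of 'F' x 14 -> '14F'
  i=14: run of 'B' x 2 -> '2B'

RLE = 14F2B


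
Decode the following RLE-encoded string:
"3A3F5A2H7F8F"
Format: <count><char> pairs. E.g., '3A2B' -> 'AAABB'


Expanding each <count><char> pair:
  3A -> 'AAA'
  3F -> 'FFF'
  5A -> 'AAAAA'
  2H -> 'HH'
  7F -> 'FFFFFFF'
  8F -> 'FFFFFFFF'

Decoded = AAAFFFAAAAAHHFFFFFFFFFFFFFFF


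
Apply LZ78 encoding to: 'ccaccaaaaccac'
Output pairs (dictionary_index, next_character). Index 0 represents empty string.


LZ78 encoding steps:
Dictionary: {0: ''}
Step 1: w='' (idx 0), next='c' -> output (0, 'c'), add 'c' as idx 1
Step 2: w='c' (idx 1), next='a' -> output (1, 'a'), add 'ca' as idx 2
Step 3: w='c' (idx 1), next='c' -> output (1, 'c'), add 'cc' as idx 3
Step 4: w='' (idx 0), next='a' -> output (0, 'a'), add 'a' as idx 4
Step 5: w='a' (idx 4), next='a' -> output (4, 'a'), add 'aa' as idx 5
Step 6: w='a' (idx 4), next='c' -> output (4, 'c'), add 'ac' as idx 6
Step 7: w='ca' (idx 2), next='c' -> output (2, 'c'), add 'cac' as idx 7


Encoded: [(0, 'c'), (1, 'a'), (1, 'c'), (0, 'a'), (4, 'a'), (4, 'c'), (2, 'c')]


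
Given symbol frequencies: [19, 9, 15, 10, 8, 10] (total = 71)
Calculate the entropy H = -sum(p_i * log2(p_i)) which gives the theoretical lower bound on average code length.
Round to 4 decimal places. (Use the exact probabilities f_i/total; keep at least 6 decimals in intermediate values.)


Per-symbol terms -p_i * log2(p_i) with p_i = f_i/71:
  p = 19/71 = 0.267606: log2(p) = -1.901820, -p*log2(p) = 0.508938
  p = 9/71 = 0.126761: log2(p) = -2.979822, -p*log2(p) = 0.377724
  p = 15/71 = 0.211268: log2(p) = -2.242857, -p*log2(p) = 0.473843
  p = 10/71 = 0.140845: log2(p) = -2.827819, -p*log2(p) = 0.398284
  p = 8/71 = 0.112676: log2(p) = -3.149747, -p*log2(p) = 0.354901
  p = 10/71 = 0.140845: log2(p) = -2.827819, -p*log2(p) = 0.398284
H = 0.508938 + 0.377724 + 0.473843 + 0.398284 + 0.354901 + 0.398284 = 2.511974

H = 2.512 bits/symbol


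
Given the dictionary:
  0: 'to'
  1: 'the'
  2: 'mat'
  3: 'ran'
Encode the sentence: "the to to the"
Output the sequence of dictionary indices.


Look up each word in the dictionary:
  'the' -> 1
  'to' -> 0
  'to' -> 0
  'the' -> 1

Encoded: [1, 0, 0, 1]


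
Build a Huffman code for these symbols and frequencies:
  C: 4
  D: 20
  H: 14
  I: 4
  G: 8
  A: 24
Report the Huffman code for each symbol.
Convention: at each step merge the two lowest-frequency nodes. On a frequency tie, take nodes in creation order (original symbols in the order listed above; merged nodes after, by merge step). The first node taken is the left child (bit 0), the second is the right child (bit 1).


Huffman tree construction:
Step 1: Merge C(4) + I(4) = 8
Step 2: Merge G(8) + (C+I)(8) = 16
Step 3: Merge H(14) + (G+(C+I))(16) = 30
Step 4: Merge D(20) + A(24) = 44
Step 5: Merge (H+(G+(C+I)))(30) + (D+A)(44) = 74
Read each symbol's code off the tree from the root (left child = 0, right child = 1).

Codes:
  C: 0110 (length 4)
  D: 10 (length 2)
  H: 00 (length 2)
  I: 0111 (length 4)
  G: 010 (length 3)
  A: 11 (length 2)
Average code length: 172/74 = 2.3243 bits/symbol


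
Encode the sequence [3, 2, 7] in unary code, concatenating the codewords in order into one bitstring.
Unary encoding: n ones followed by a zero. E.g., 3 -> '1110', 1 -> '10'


Encode each number as n ones followed by a terminating 0:
  3 -> 1110 (4 bits)
  2 -> 110 (3 bits)
  7 -> 11111110 (8 bits)
Total length = 4 + 3 + 8 = 15 bits.

Unary([3, 2, 7]) = 111011011111110 (15 bits)


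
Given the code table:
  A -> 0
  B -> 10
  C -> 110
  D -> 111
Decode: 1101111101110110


Decoding:
110 -> C
111 -> D
110 -> C
111 -> D
0 -> A
110 -> C


Result: CDCDAC


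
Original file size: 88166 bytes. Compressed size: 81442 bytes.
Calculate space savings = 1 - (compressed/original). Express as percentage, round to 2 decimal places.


ratio = compressed/original = 81442/88166 = 0.923735
savings = 1 - ratio = 1 - 0.923735 = 0.076265
as a percentage: 0.076265 * 100 = 7.63%

Space savings = 1 - 81442/88166 = 7.63%


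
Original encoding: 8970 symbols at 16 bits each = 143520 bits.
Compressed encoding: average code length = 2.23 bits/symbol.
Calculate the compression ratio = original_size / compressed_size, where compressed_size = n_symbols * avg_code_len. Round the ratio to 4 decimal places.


original_size = n_symbols * orig_bits = 8970 * 16 = 143520 bits
compressed_size = n_symbols * avg_code_len = 8970 * 2.23 = 20003.1 bits
ratio = original_size / compressed_size = 143520 / 20003.1 = 7.1749

Compression ratio = 7.1749


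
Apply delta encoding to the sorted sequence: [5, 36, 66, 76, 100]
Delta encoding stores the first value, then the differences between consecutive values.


First value: 5
Deltas:
  36 - 5 = 31
  66 - 36 = 30
  76 - 66 = 10
  100 - 76 = 24


Delta encoded: [5, 31, 30, 10, 24]


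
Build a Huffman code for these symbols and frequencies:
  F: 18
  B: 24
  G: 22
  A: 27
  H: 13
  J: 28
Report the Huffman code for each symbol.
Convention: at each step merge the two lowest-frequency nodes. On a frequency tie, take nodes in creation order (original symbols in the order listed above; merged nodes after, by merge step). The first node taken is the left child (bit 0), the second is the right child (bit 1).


Huffman tree construction:
Step 1: Merge H(13) + F(18) = 31
Step 2: Merge G(22) + B(24) = 46
Step 3: Merge A(27) + J(28) = 55
Step 4: Merge (H+F)(31) + (G+B)(46) = 77
Step 5: Merge (A+J)(55) + ((H+F)+(G+B))(77) = 132
Read each symbol's code off the tree from the root (left child = 0, right child = 1).

Codes:
  F: 101 (length 3)
  B: 111 (length 3)
  G: 110 (length 3)
  A: 00 (length 2)
  H: 100 (length 3)
  J: 01 (length 2)
Average code length: 341/132 = 2.5833 bits/symbol


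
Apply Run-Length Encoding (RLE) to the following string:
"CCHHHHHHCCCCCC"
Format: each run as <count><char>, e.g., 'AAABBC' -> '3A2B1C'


Scanning runs left to right:
  i=0: run of 'C' x 2 -> '2C'
  i=2: run of 'H' x 6 -> '6H'
  i=8: run of 'C' x 6 -> '6C'

RLE = 2C6H6C


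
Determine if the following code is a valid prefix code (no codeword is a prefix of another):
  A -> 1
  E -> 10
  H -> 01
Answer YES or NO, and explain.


Checking each pair (does one codeword prefix another?):
  A='1' vs E='10': prefix -- VIOLATION

NO -- this is NOT a valid prefix code. A (1) is a prefix of E (10).


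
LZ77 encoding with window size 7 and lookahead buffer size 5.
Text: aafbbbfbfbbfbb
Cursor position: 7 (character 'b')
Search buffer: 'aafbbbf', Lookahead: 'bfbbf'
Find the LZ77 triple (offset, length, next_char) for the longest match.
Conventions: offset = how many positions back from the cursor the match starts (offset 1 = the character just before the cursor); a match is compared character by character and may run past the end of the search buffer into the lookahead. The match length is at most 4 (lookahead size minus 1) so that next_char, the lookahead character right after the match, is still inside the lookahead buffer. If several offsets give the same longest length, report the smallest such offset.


Try each offset into the search buffer:
  offset=1 (pos 6, char 'f'): match length 0
  offset=2 (pos 5, char 'b'): match length 3
  offset=3 (pos 4, char 'b'): match length 1
  offset=4 (pos 3, char 'b'): match length 1
  offset=5 (pos 2, char 'f'): match length 0
  offset=6 (pos 1, char 'a'): match length 0
  offset=7 (pos 0, char 'a'): match length 0
Longest match has length 3 at offset 2.
next_char = character at position 7 + 3 = 10 -> 'b'

Best match: offset=2, length=3 (matching 'bfb' starting at position 5)
LZ77 triple: (2, 3, 'b')


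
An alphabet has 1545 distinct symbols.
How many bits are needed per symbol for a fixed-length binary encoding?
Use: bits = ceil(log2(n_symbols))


log2(1545) = 10.5934
Bracket: 2^10 = 1024 < 1545 <= 2^11 = 2048
So ceil(log2(1545)) = 11

bits = ceil(log2(1545)) = ceil(10.5934) = 11 bits


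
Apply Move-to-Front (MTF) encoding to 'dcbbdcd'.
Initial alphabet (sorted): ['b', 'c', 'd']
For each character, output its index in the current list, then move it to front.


MTF encoding:
'd': index 2 in ['b', 'c', 'd'] -> ['d', 'b', 'c']
'c': index 2 in ['d', 'b', 'c'] -> ['c', 'd', 'b']
'b': index 2 in ['c', 'd', 'b'] -> ['b', 'c', 'd']
'b': index 0 in ['b', 'c', 'd'] -> ['b', 'c', 'd']
'd': index 2 in ['b', 'c', 'd'] -> ['d', 'b', 'c']
'c': index 2 in ['d', 'b', 'c'] -> ['c', 'd', 'b']
'd': index 1 in ['c', 'd', 'b'] -> ['d', 'c', 'b']


Output: [2, 2, 2, 0, 2, 2, 1]


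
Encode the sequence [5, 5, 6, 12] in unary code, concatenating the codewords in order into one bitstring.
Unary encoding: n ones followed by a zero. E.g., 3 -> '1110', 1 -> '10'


Encode each number as n ones followed by a terminating 0:
  5 -> 111110 (6 bits)
  5 -> 111110 (6 bits)
  6 -> 1111110 (7 bits)
  12 -> 1111111111110 (13 bits)
Total length = 6 + 6 + 7 + 13 = 32 bits.

Unary([5, 5, 6, 12]) = 11111011111011111101111111111110 (32 bits)


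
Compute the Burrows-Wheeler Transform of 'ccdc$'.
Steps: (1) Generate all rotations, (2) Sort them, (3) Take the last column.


Rotations (sorted):
  0: $ccdc -> last char: c
  1: c$ccd -> last char: d
  2: ccdc$ -> last char: $
  3: cdc$c -> last char: c
  4: dc$cc -> last char: c


BWT = cd$cc


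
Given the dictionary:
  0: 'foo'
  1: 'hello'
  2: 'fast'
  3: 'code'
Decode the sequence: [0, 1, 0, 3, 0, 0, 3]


Look up each index in the dictionary:
  0 -> 'foo'
  1 -> 'hello'
  0 -> 'foo'
  3 -> 'code'
  0 -> 'foo'
  0 -> 'foo'
  3 -> 'code'

Decoded: "foo hello foo code foo foo code"


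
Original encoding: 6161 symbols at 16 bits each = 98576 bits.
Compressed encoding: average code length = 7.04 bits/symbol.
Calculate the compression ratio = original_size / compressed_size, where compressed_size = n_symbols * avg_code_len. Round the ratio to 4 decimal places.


original_size = n_symbols * orig_bits = 6161 * 16 = 98576 bits
compressed_size = n_symbols * avg_code_len = 6161 * 7.04 = 43373.44 bits
ratio = original_size / compressed_size = 98576 / 43373.44 = 2.2727

Compression ratio = 2.2727


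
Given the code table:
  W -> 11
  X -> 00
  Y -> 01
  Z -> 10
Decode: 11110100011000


Decoding:
11 -> W
11 -> W
01 -> Y
00 -> X
01 -> Y
10 -> Z
00 -> X


Result: WWYXYZX


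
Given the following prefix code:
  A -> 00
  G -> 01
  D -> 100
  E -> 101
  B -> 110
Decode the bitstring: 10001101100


Decoding step by step:
Bits 100 -> D
Bits 01 -> G
Bits 101 -> E
Bits 100 -> D


Decoded message: DGED


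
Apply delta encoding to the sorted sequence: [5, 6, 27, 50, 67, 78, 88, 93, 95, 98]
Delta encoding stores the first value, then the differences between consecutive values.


First value: 5
Deltas:
  6 - 5 = 1
  27 - 6 = 21
  50 - 27 = 23
  67 - 50 = 17
  78 - 67 = 11
  88 - 78 = 10
  93 - 88 = 5
  95 - 93 = 2
  98 - 95 = 3


Delta encoded: [5, 1, 21, 23, 17, 11, 10, 5, 2, 3]


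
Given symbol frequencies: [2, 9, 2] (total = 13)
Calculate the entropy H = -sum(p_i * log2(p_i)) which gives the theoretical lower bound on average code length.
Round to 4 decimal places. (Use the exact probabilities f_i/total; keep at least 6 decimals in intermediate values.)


Per-symbol terms -p_i * log2(p_i) with p_i = f_i/13:
  p = 2/13 = 0.153846: log2(p) = -2.700440, -p*log2(p) = 0.415452
  p = 9/13 = 0.692308: log2(p) = -0.530515, -p*log2(p) = 0.367279
  p = 2/13 = 0.153846: log2(p) = -2.700440, -p*log2(p) = 0.415452
H = 0.415452 + 0.367279 + 0.415452 = 1.198183

H = 1.1982 bits/symbol


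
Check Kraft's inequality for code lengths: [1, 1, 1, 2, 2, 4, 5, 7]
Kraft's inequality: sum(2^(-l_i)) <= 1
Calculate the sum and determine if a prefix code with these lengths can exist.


Sum = 2^(-1) + 2^(-1) + 2^(-1) + 2^(-2) + 2^(-2) + 2^(-4) + 2^(-5) + 2^(-7)
    = 0.5 + 0.5 + 0.5 + 0.25 + 0.25 + 0.0625 + 0.03125 + 0.0078125
    = 269/128 = 2.1015625
Since 2.1015625 > 1, Kraft's inequality is NOT satisfied.
A prefix code with these lengths CANNOT exist.

Kraft sum = 2.1015625. Not satisfied.


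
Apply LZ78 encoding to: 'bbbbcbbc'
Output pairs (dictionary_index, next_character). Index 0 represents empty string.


LZ78 encoding steps:
Dictionary: {0: ''}
Step 1: w='' (idx 0), next='b' -> output (0, 'b'), add 'b' as idx 1
Step 2: w='b' (idx 1), next='b' -> output (1, 'b'), add 'bb' as idx 2
Step 3: w='b' (idx 1), next='c' -> output (1, 'c'), add 'bc' as idx 3
Step 4: w='bb' (idx 2), next='c' -> output (2, 'c'), add 'bbc' as idx 4


Encoded: [(0, 'b'), (1, 'b'), (1, 'c'), (2, 'c')]


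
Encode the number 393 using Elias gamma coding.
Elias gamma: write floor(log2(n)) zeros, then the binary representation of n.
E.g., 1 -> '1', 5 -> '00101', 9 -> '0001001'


num_bits = floor(log2(393)) + 1 = 9
leading_zeros = num_bits - 1 = 8
binary(393) = 110001001

Elias gamma(393) = '00000000' + '110001001' = 00000000110001001 (17 bits)


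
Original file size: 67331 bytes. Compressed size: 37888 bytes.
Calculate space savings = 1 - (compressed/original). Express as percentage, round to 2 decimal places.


ratio = compressed/original = 37888/67331 = 0.562713
savings = 1 - ratio = 1 - 0.562713 = 0.437287
as a percentage: 0.437287 * 100 = 43.73%

Space savings = 1 - 37888/67331 = 43.73%


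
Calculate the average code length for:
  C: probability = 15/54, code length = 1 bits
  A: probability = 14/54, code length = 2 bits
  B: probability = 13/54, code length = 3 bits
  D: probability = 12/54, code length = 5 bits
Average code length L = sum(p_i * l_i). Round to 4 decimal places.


Weighted contributions p_i * l_i:
  C: (15/54) * 1 = 15/54
  A: (14/54) * 2 = 28/54
  B: (13/54) * 3 = 39/54
  D: (12/54) * 5 = 60/54
Sum = (15 + 28 + 39 + 60)/54 = 142/54

L = 142/54 = 2.6296 bits/symbol


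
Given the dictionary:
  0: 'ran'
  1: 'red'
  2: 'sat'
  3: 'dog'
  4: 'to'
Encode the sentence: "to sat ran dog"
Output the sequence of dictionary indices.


Look up each word in the dictionary:
  'to' -> 4
  'sat' -> 2
  'ran' -> 0
  'dog' -> 3

Encoded: [4, 2, 0, 3]


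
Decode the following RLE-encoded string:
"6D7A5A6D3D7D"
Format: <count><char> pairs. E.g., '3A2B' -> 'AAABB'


Expanding each <count><char> pair:
  6D -> 'DDDDDD'
  7A -> 'AAAAAAA'
  5A -> 'AAAAA'
  6D -> 'DDDDDD'
  3D -> 'DDD'
  7D -> 'DDDDDDD'

Decoded = DDDDDDAAAAAAAAAAAADDDDDDDDDDDDDDDD


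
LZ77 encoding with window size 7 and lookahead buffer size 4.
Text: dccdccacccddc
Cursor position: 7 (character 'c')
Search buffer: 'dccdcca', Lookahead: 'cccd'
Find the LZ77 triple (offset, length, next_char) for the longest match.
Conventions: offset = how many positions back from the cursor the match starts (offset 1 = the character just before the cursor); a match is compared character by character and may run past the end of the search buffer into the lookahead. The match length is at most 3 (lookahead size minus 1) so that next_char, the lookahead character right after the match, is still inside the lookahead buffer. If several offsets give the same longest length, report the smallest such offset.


Try each offset into the search buffer:
  offset=1 (pos 6, char 'a'): match length 0
  offset=2 (pos 5, char 'c'): match length 1
  offset=3 (pos 4, char 'c'): match length 2
  offset=4 (pos 3, char 'd'): match length 0
  offset=5 (pos 2, char 'c'): match length 1
  offset=6 (pos 1, char 'c'): match length 2
  offset=7 (pos 0, char 'd'): match length 0
Longest match has length 2, found at offsets 3, 6; take the smallest, offset 3.
next_char = character at position 7 + 2 = 9 -> 'c'

Best match: offset=3, length=2 (matching 'cc' starting at position 4)
LZ77 triple: (3, 2, 'c')


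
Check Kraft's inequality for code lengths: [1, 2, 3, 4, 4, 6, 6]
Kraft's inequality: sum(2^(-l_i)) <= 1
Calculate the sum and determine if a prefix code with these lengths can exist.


Sum = 2^(-1) + 2^(-2) + 2^(-3) + 2^(-4) + 2^(-4) + 2^(-6) + 2^(-6)
    = 0.5 + 0.25 + 0.125 + 0.0625 + 0.0625 + 0.015625 + 0.015625
    = 66/64 = 1.03125
Since 1.03125 > 1, Kraft's inequality is NOT satisfied.
A prefix code with these lengths CANNOT exist.

Kraft sum = 1.03125. Not satisfied.


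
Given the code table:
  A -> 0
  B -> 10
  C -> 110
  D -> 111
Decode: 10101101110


Decoding:
10 -> B
10 -> B
110 -> C
111 -> D
0 -> A


Result: BBCDA


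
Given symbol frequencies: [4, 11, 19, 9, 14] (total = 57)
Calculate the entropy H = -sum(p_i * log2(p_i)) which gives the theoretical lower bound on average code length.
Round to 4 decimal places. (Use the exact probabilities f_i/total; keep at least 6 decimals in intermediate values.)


Per-symbol terms -p_i * log2(p_i) with p_i = f_i/57:
  p = 4/57 = 0.070175: log2(p) = -3.832890, -p*log2(p) = 0.268975
  p = 11/57 = 0.192982: log2(p) = -2.373458, -p*log2(p) = 0.458036
  p = 19/57 = 0.333333: log2(p) = -1.584963, -p*log2(p) = 0.528321
  p = 9/57 = 0.157895: log2(p) = -2.662965, -p*log2(p) = 0.420468
  p = 14/57 = 0.245614: log2(p) = -2.025535, -p*log2(p) = 0.497500
H = 0.268975 + 0.458036 + 0.528321 + 0.420468 + 0.497500 = 2.173300

H = 2.1733 bits/symbol


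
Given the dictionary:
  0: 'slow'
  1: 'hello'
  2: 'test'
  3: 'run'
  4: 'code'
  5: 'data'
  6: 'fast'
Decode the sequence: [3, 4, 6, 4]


Look up each index in the dictionary:
  3 -> 'run'
  4 -> 'code'
  6 -> 'fast'
  4 -> 'code'

Decoded: "run code fast code"


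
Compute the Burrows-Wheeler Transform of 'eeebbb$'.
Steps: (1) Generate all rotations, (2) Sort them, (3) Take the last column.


Rotations (sorted):
  0: $eeebbb -> last char: b
  1: b$eeebb -> last char: b
  2: bb$eeeb -> last char: b
  3: bbb$eee -> last char: e
  4: ebbb$ee -> last char: e
  5: eebbb$e -> last char: e
  6: eeebbb$ -> last char: $


BWT = bbbeee$


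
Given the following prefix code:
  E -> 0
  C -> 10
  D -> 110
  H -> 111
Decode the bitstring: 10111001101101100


Decoding step by step:
Bits 10 -> C
Bits 111 -> H
Bits 0 -> E
Bits 0 -> E
Bits 110 -> D
Bits 110 -> D
Bits 110 -> D
Bits 0 -> E


Decoded message: CHEEDDDE


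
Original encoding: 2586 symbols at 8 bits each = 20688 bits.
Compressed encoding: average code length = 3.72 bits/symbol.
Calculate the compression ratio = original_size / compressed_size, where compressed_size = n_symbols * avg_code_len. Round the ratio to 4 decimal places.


original_size = n_symbols * orig_bits = 2586 * 8 = 20688 bits
compressed_size = n_symbols * avg_code_len = 2586 * 3.72 = 9619.92 bits
ratio = original_size / compressed_size = 20688 / 9619.92 = 2.1505

Compression ratio = 2.1505


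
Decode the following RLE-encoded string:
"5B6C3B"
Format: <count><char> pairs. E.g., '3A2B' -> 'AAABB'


Expanding each <count><char> pair:
  5B -> 'BBBBB'
  6C -> 'CCCCCC'
  3B -> 'BBB'

Decoded = BBBBBCCCCCCBBB


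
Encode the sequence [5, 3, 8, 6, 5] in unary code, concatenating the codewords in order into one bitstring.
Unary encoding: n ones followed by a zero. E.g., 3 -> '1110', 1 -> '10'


Encode each number as n ones followed by a terminating 0:
  5 -> 111110 (6 bits)
  3 -> 1110 (4 bits)
  8 -> 111111110 (9 bits)
  6 -> 1111110 (7 bits)
  5 -> 111110 (6 bits)
Total length = 6 + 4 + 9 + 7 + 6 = 32 bits.

Unary([5, 3, 8, 6, 5]) = 11111011101111111101111110111110 (32 bits)


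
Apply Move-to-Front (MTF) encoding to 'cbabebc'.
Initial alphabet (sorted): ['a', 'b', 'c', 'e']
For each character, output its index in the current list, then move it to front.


MTF encoding:
'c': index 2 in ['a', 'b', 'c', 'e'] -> ['c', 'a', 'b', 'e']
'b': index 2 in ['c', 'a', 'b', 'e'] -> ['b', 'c', 'a', 'e']
'a': index 2 in ['b', 'c', 'a', 'e'] -> ['a', 'b', 'c', 'e']
'b': index 1 in ['a', 'b', 'c', 'e'] -> ['b', 'a', 'c', 'e']
'e': index 3 in ['b', 'a', 'c', 'e'] -> ['e', 'b', 'a', 'c']
'b': index 1 in ['e', 'b', 'a', 'c'] -> ['b', 'e', 'a', 'c']
'c': index 3 in ['b', 'e', 'a', 'c'] -> ['c', 'b', 'e', 'a']


Output: [2, 2, 2, 1, 3, 1, 3]


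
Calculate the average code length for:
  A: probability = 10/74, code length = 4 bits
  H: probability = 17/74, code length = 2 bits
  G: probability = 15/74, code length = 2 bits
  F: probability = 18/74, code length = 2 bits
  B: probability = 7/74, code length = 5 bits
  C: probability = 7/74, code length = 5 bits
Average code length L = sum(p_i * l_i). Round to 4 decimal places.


Weighted contributions p_i * l_i:
  A: (10/74) * 4 = 40/74
  H: (17/74) * 2 = 34/74
  G: (15/74) * 2 = 30/74
  F: (18/74) * 2 = 36/74
  B: (7/74) * 5 = 35/74
  C: (7/74) * 5 = 35/74
Sum = (40 + 34 + 30 + 36 + 35 + 35)/74 = 210/74

L = 210/74 = 2.8378 bits/symbol


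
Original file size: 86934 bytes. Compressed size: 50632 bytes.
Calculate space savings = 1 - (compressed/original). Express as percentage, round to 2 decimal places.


ratio = compressed/original = 50632/86934 = 0.582419
savings = 1 - ratio = 1 - 0.582419 = 0.417581
as a percentage: 0.417581 * 100 = 41.76%

Space savings = 1 - 50632/86934 = 41.76%


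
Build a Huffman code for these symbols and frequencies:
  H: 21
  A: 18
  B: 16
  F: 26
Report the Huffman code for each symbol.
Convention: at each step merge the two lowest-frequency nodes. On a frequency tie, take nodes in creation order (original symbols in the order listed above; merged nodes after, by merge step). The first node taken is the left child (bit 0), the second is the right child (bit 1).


Huffman tree construction:
Step 1: Merge B(16) + A(18) = 34
Step 2: Merge H(21) + F(26) = 47
Step 3: Merge (B+A)(34) + (H+F)(47) = 81
Read each symbol's code off the tree from the root (left child = 0, right child = 1).

Codes:
  H: 10 (length 2)
  A: 01 (length 2)
  B: 00 (length 2)
  F: 11 (length 2)
Average code length: 162/81 = 2.0000 bits/symbol


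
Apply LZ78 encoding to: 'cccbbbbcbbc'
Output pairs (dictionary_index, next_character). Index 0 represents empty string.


LZ78 encoding steps:
Dictionary: {0: ''}
Step 1: w='' (idx 0), next='c' -> output (0, 'c'), add 'c' as idx 1
Step 2: w='c' (idx 1), next='c' -> output (1, 'c'), add 'cc' as idx 2
Step 3: w='' (idx 0), next='b' -> output (0, 'b'), add 'b' as idx 3
Step 4: w='b' (idx 3), next='b' -> output (3, 'b'), add 'bb' as idx 4
Step 5: w='b' (idx 3), next='c' -> output (3, 'c'), add 'bc' as idx 5
Step 6: w='bb' (idx 4), next='c' -> output (4, 'c'), add 'bbc' as idx 6


Encoded: [(0, 'c'), (1, 'c'), (0, 'b'), (3, 'b'), (3, 'c'), (4, 'c')]


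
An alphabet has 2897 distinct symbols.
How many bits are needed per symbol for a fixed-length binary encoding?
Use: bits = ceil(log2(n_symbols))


log2(2897) = 11.5003
Bracket: 2^11 = 2048 < 2897 <= 2^12 = 4096
So ceil(log2(2897)) = 12

bits = ceil(log2(2897)) = ceil(11.5003) = 12 bits


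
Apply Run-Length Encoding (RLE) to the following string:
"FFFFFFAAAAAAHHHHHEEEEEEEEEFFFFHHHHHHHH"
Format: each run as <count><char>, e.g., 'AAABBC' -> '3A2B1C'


Scanning runs left to right:
  i=0: run of 'F' x 6 -> '6F'
  i=6: run of 'A' x 6 -> '6A'
  i=12: run of 'H' x 5 -> '5H'
  i=17: run of 'E' x 9 -> '9E'
  i=26: run of 'F' x 4 -> '4F'
  i=30: run of 'H' x 8 -> '8H'

RLE = 6F6A5H9E4F8H


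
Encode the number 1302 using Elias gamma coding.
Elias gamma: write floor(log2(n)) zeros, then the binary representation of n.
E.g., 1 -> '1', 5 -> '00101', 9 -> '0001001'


num_bits = floor(log2(1302)) + 1 = 11
leading_zeros = num_bits - 1 = 10
binary(1302) = 10100010110

Elias gamma(1302) = '0000000000' + '10100010110' = 000000000010100010110 (21 bits)


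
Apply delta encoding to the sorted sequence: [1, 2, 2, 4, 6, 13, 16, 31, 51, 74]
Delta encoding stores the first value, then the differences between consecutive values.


First value: 1
Deltas:
  2 - 1 = 1
  2 - 2 = 0
  4 - 2 = 2
  6 - 4 = 2
  13 - 6 = 7
  16 - 13 = 3
  31 - 16 = 15
  51 - 31 = 20
  74 - 51 = 23


Delta encoded: [1, 1, 0, 2, 2, 7, 3, 15, 20, 23]


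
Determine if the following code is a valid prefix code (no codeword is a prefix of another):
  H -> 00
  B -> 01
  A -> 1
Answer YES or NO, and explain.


Checking each pair (does one codeword prefix another?):
  H='00' vs B='01': no prefix
  H='00' vs A='1': no prefix
  B='01' vs H='00': no prefix
  B='01' vs A='1': no prefix
  A='1' vs H='00': no prefix
  A='1' vs B='01': no prefix
No violation found over all pairs.

YES -- this is a valid prefix code. No codeword is a prefix of any other codeword.


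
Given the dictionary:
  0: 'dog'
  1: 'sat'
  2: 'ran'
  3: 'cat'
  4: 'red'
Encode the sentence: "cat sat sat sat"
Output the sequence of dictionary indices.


Look up each word in the dictionary:
  'cat' -> 3
  'sat' -> 1
  'sat' -> 1
  'sat' -> 1

Encoded: [3, 1, 1, 1]


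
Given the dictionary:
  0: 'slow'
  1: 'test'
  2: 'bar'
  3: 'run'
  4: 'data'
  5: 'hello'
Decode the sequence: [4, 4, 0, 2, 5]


Look up each index in the dictionary:
  4 -> 'data'
  4 -> 'data'
  0 -> 'slow'
  2 -> 'bar'
  5 -> 'hello'

Decoded: "data data slow bar hello"


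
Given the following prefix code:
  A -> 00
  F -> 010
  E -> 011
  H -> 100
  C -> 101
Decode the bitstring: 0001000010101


Decoding step by step:
Bits 00 -> A
Bits 010 -> F
Bits 00 -> A
Bits 010 -> F
Bits 101 -> C


Decoded message: AFAFC


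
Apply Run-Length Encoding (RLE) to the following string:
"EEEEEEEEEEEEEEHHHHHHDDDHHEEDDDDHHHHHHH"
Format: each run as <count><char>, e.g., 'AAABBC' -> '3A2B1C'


Scanning runs left to right:
  i=0: run of 'E' x 14 -> '14E'
  i=14: run of 'H' x 6 -> '6H'
  i=20: run of 'D' x 3 -> '3D'
  i=23: run of 'H' x 2 -> '2H'
  i=25: run of 'E' x 2 -> '2E'
  i=27: run of 'D' x 4 -> '4D'
  i=31: run of 'H' x 7 -> '7H'

RLE = 14E6H3D2H2E4D7H


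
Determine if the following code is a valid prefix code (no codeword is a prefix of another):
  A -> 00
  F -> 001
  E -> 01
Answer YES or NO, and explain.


Checking each pair (does one codeword prefix another?):
  A='00' vs F='001': prefix -- VIOLATION

NO -- this is NOT a valid prefix code. A (00) is a prefix of F (001).


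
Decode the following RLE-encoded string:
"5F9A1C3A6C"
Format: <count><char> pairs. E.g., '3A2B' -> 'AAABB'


Expanding each <count><char> pair:
  5F -> 'FFFFF'
  9A -> 'AAAAAAAAA'
  1C -> 'C'
  3A -> 'AAA'
  6C -> 'CCCCCC'

Decoded = FFFFFAAAAAAAAACAAACCCCCC


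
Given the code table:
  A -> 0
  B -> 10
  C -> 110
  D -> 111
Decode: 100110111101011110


Decoding:
10 -> B
0 -> A
110 -> C
111 -> D
10 -> B
10 -> B
111 -> D
10 -> B


Result: BACDBBDB


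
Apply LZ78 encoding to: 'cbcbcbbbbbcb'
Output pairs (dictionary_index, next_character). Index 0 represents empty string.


LZ78 encoding steps:
Dictionary: {0: ''}
Step 1: w='' (idx 0), next='c' -> output (0, 'c'), add 'c' as idx 1
Step 2: w='' (idx 0), next='b' -> output (0, 'b'), add 'b' as idx 2
Step 3: w='c' (idx 1), next='b' -> output (1, 'b'), add 'cb' as idx 3
Step 4: w='cb' (idx 3), next='b' -> output (3, 'b'), add 'cbb' as idx 4
Step 5: w='b' (idx 2), next='b' -> output (2, 'b'), add 'bb' as idx 5
Step 6: w='b' (idx 2), next='c' -> output (2, 'c'), add 'bc' as idx 6
Step 7: w='b' (idx 2), end of input -> output (2, '')


Encoded: [(0, 'c'), (0, 'b'), (1, 'b'), (3, 'b'), (2, 'b'), (2, 'c'), (2, '')]


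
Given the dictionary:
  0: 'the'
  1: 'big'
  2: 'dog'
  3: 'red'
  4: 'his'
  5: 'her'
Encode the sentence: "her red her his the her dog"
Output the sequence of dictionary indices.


Look up each word in the dictionary:
  'her' -> 5
  'red' -> 3
  'her' -> 5
  'his' -> 4
  'the' -> 0
  'her' -> 5
  'dog' -> 2

Encoded: [5, 3, 5, 4, 0, 5, 2]


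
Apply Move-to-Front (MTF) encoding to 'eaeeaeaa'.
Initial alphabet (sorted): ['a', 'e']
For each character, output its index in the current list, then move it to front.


MTF encoding:
'e': index 1 in ['a', 'e'] -> ['e', 'a']
'a': index 1 in ['e', 'a'] -> ['a', 'e']
'e': index 1 in ['a', 'e'] -> ['e', 'a']
'e': index 0 in ['e', 'a'] -> ['e', 'a']
'a': index 1 in ['e', 'a'] -> ['a', 'e']
'e': index 1 in ['a', 'e'] -> ['e', 'a']
'a': index 1 in ['e', 'a'] -> ['a', 'e']
'a': index 0 in ['a', 'e'] -> ['a', 'e']


Output: [1, 1, 1, 0, 1, 1, 1, 0]


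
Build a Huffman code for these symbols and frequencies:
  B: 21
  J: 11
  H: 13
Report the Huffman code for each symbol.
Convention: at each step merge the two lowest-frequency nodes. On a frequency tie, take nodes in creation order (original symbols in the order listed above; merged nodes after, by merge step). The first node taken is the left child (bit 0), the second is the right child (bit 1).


Huffman tree construction:
Step 1: Merge J(11) + H(13) = 24
Step 2: Merge B(21) + (J+H)(24) = 45
Read each symbol's code off the tree from the root (left child = 0, right child = 1).

Codes:
  B: 0 (length 1)
  J: 10 (length 2)
  H: 11 (length 2)
Average code length: 69/45 = 1.5333 bits/symbol


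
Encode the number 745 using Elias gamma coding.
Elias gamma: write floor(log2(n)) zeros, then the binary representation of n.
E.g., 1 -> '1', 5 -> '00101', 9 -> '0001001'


num_bits = floor(log2(745)) + 1 = 10
leading_zeros = num_bits - 1 = 9
binary(745) = 1011101001

Elias gamma(745) = '000000000' + '1011101001' = 0000000001011101001 (19 bits)


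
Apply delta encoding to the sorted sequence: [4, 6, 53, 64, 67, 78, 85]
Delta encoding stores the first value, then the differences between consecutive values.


First value: 4
Deltas:
  6 - 4 = 2
  53 - 6 = 47
  64 - 53 = 11
  67 - 64 = 3
  78 - 67 = 11
  85 - 78 = 7


Delta encoded: [4, 2, 47, 11, 3, 11, 7]


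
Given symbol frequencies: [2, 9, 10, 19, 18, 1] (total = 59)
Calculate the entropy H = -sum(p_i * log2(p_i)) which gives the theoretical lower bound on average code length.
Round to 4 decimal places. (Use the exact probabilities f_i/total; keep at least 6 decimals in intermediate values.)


Per-symbol terms -p_i * log2(p_i) with p_i = f_i/59:
  p = 2/59 = 0.033898: log2(p) = -4.882643, -p*log2(p) = 0.165513
  p = 9/59 = 0.152542: log2(p) = -2.712718, -p*log2(p) = 0.413804
  p = 10/59 = 0.169492: log2(p) = -2.560715, -p*log2(p) = 0.434019
  p = 19/59 = 0.322034: log2(p) = -1.634716, -p*log2(p) = 0.526434
  p = 18/59 = 0.305085: log2(p) = -1.712718, -p*log2(p) = 0.522524
  p = 1/59 = 0.016949: log2(p) = -5.882643, -p*log2(p) = 0.099706
H = 0.165513 + 0.413804 + 0.434019 + 0.526434 + 0.522524 + 0.099706 = 2.162000

H = 2.162 bits/symbol


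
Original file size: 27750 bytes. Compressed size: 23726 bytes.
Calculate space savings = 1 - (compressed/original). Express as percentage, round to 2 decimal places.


ratio = compressed/original = 23726/27750 = 0.854991
savings = 1 - ratio = 1 - 0.854991 = 0.145009
as a percentage: 0.145009 * 100 = 14.5%

Space savings = 1 - 23726/27750 = 14.5%


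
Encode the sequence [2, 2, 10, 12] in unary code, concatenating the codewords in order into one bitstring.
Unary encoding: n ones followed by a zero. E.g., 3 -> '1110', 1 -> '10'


Encode each number as n ones followed by a terminating 0:
  2 -> 110 (3 bits)
  2 -> 110 (3 bits)
  10 -> 11111111110 (11 bits)
  12 -> 1111111111110 (13 bits)
Total length = 3 + 3 + 11 + 13 = 30 bits.

Unary([2, 2, 10, 12]) = 110110111111111101111111111110 (30 bits)


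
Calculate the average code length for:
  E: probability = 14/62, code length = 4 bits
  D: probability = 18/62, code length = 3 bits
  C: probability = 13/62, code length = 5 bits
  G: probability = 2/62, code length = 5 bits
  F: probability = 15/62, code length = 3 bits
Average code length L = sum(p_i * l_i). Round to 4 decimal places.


Weighted contributions p_i * l_i:
  E: (14/62) * 4 = 56/62
  D: (18/62) * 3 = 54/62
  C: (13/62) * 5 = 65/62
  G: (2/62) * 5 = 10/62
  F: (15/62) * 3 = 45/62
Sum = (56 + 54 + 65 + 10 + 45)/62 = 230/62

L = 230/62 = 3.7097 bits/symbol


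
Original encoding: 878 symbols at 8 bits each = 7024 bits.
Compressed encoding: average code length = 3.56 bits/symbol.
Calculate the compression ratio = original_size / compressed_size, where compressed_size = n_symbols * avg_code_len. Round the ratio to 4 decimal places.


original_size = n_symbols * orig_bits = 878 * 8 = 7024 bits
compressed_size = n_symbols * avg_code_len = 878 * 3.56 = 3125.68 bits
ratio = original_size / compressed_size = 7024 / 3125.68 = 2.2472

Compression ratio = 2.2472


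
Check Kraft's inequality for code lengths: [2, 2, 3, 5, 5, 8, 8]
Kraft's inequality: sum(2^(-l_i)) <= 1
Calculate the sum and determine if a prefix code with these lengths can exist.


Sum = 2^(-2) + 2^(-2) + 2^(-3) + 2^(-5) + 2^(-5) + 2^(-8) + 2^(-8)
    = 0.25 + 0.25 + 0.125 + 0.03125 + 0.03125 + 0.00390625 + 0.00390625
    = 178/256 = 0.6953125
Since 0.6953125 <= 1, Kraft's inequality IS satisfied.
A prefix code with these lengths CAN exist.

Kraft sum = 0.6953125. Satisfied.


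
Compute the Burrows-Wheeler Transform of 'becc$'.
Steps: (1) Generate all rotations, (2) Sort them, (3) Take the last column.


Rotations (sorted):
  0: $becc -> last char: c
  1: becc$ -> last char: $
  2: c$bec -> last char: c
  3: cc$be -> last char: e
  4: ecc$b -> last char: b


BWT = c$ceb


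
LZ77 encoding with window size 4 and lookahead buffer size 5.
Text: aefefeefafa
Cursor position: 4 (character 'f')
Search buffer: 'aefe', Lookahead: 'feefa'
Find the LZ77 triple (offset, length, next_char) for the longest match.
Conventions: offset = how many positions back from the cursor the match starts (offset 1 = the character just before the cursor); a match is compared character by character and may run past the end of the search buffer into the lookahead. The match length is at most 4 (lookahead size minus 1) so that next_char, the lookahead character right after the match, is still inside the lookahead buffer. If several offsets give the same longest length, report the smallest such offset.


Try each offset into the search buffer:
  offset=1 (pos 3, char 'e'): match length 0
  offset=2 (pos 2, char 'f'): match length 2
  offset=3 (pos 1, char 'e'): match length 0
  offset=4 (pos 0, char 'a'): match length 0
Longest match has length 2 at offset 2.
next_char = character at position 4 + 2 = 6 -> 'e'

Best match: offset=2, length=2 (matching 'fe' starting at position 2)
LZ77 triple: (2, 2, 'e')


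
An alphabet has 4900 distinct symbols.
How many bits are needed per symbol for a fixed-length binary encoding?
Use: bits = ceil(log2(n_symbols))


log2(4900) = 12.2586
Bracket: 2^12 = 4096 < 4900 <= 2^13 = 8192
So ceil(log2(4900)) = 13

bits = ceil(log2(4900)) = ceil(12.2586) = 13 bits


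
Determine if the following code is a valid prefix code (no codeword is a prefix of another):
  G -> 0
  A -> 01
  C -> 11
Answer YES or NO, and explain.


Checking each pair (does one codeword prefix another?):
  G='0' vs A='01': prefix -- VIOLATION

NO -- this is NOT a valid prefix code. G (0) is a prefix of A (01).


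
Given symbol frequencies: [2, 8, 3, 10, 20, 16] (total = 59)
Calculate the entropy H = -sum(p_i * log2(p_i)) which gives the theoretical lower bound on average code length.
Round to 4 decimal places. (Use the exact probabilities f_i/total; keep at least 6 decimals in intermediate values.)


Per-symbol terms -p_i * log2(p_i) with p_i = f_i/59:
  p = 2/59 = 0.033898: log2(p) = -4.882643, -p*log2(p) = 0.165513
  p = 8/59 = 0.135593: log2(p) = -2.882643, -p*log2(p) = 0.390867
  p = 3/59 = 0.050847: log2(p) = -4.297681, -p*log2(p) = 0.218526
  p = 10/59 = 0.169492: log2(p) = -2.560715, -p*log2(p) = 0.434019
  p = 20/59 = 0.338983: log2(p) = -1.560715, -p*log2(p) = 0.529056
  p = 16/59 = 0.271186: log2(p) = -1.882643, -p*log2(p) = 0.510547
H = 0.165513 + 0.390867 + 0.218526 + 0.434019 + 0.529056 + 0.510547 = 2.248528

H = 2.2485 bits/symbol
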